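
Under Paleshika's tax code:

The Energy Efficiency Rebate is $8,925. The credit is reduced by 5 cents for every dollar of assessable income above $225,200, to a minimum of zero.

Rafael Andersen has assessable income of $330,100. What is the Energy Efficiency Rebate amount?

$3,680

Energy Efficiency Rebate: 5% of the $104,900 excess over $225,200 is $5,245; credit = $8,925 − $5,245 = $3,680.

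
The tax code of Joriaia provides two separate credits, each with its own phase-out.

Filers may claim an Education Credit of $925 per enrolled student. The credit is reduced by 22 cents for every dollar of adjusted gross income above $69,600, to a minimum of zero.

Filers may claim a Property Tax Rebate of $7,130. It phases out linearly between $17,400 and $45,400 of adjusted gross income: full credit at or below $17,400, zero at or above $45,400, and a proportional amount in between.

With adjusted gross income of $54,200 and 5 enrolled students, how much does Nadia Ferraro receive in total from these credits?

$4,625

Education Credit: base = 5 × $925 = $4,625. $54,200 is at or below the $69,600 threshold, so the full $4,625 applies.
Property Tax Rebate: $54,200 is at or above $45,400, so the credit is $0.
Total: $4,625 + $0 = $4,625.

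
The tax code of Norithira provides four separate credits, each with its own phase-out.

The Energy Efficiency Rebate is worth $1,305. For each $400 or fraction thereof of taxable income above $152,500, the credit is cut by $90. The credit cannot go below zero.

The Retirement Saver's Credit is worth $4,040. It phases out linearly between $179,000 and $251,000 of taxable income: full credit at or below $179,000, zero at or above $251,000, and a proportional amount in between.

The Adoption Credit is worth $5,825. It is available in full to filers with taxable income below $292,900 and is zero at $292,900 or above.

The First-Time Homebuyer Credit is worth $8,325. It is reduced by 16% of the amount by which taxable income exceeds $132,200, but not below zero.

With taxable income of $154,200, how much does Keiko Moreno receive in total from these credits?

Energy Efficiency Rebate: income exceeds $152,500 by $1,700, which is 5 full-or-partial $400 increments; reduction = 5 × $90 = $450, leaving $855.
Retirement Saver's Credit: $154,200 is at or below the $179,000 threshold, so the full $4,040 applies.
Adoption Credit: $154,200 is below the $292,900 cutoff, so the full $5,825 applies.
First-Time Homebuyer Credit: 16% of the $22,000 excess over $132,200 is $3,520; credit = $8,325 − $3,520 = $4,805.
Total: $855 + $4,040 + $5,825 + $4,805 = $15,525.

$15,525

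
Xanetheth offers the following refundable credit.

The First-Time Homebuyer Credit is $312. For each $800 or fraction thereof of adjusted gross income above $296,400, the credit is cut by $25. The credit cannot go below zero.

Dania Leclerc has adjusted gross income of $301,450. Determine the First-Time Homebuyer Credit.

$137

First-Time Homebuyer Credit: income exceeds $296,400 by $5,050, which is 7 full-or-partial $800 increments; reduction = 7 × $25 = $175, leaving $137.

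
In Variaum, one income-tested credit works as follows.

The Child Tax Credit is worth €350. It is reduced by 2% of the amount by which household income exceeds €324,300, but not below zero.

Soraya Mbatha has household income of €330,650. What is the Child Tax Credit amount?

€223

Child Tax Credit: 2% of the €6,350 excess over €324,300 is €127; credit = €350 − €127 = €223.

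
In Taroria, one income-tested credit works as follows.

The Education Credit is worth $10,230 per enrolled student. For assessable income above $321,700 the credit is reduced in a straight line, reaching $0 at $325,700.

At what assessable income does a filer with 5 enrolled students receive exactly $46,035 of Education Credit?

Full credit = 5 × $10,230 = $51,150.
$46,035 is 46,035/51,150 of the full $51,150, so 5,115/51,150 of the $4,000 range has been used: income = $321,700 + $4,000 × 5,115/51,150 = $322,100.

$322,100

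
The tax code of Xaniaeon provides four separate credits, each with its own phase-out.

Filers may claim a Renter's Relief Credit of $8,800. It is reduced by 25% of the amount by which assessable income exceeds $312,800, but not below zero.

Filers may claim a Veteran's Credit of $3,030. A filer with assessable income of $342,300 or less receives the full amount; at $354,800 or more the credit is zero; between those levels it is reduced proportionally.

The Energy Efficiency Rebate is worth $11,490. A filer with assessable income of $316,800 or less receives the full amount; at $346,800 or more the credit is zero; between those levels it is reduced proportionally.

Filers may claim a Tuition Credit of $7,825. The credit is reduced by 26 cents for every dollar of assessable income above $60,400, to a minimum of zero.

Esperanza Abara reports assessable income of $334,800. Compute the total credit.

$10,926

Renter's Relief Credit: 25% of the $22,000 excess over $312,800 is $5,500; credit = $8,800 − $5,500 = $3,300.
Veteran's Credit: $334,800 is at or below the $342,300 threshold, so the full $3,030 applies.
Energy Efficiency Rebate: $334,800 is $18,000 into a $30,000 phase-out range, leaving 12,000/30,000 of the credit: $11,490 × 12,000/30,000 = $4,596.
Tuition Credit: 26% of the $274,400 excess over $60,400 is $71,344 ≥ base, so the credit is $0.
Total: $3,300 + $3,030 + $4,596 + $0 = $10,926.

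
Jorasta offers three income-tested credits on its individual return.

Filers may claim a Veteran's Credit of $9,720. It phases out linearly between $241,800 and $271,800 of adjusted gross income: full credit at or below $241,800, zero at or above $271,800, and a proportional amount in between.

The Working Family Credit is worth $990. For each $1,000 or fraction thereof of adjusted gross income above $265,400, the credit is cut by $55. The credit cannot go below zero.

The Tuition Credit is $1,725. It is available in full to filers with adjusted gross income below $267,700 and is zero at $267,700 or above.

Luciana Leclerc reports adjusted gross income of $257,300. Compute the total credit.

Veteran's Credit: $257,300 is $15,500 into a $30,000 phase-out range, leaving 14,500/30,000 of the credit: $9,720 × 14,500/30,000 = $4,698.
Working Family Credit: $257,300 is at or below the $265,400 threshold, so the full $990 applies.
Tuition Credit: $257,300 is below the $267,700 cutoff, so the full $1,725 applies.
Total: $4,698 + $990 + $1,725 = $7,413.

$7,413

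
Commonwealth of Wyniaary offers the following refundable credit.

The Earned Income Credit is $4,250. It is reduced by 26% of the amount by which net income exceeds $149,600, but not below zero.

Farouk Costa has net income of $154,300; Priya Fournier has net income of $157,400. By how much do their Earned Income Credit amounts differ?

$806

Farouk ($154,300): Earned Income Credit: 26% of the $4,700 excess over $149,600 is $1,222; credit = $4,250 − $1,222 = $3,028.
Priya ($157,400): Earned Income Credit: 26% of the $7,800 excess over $149,600 is $2,028; credit = $4,250 − $2,028 = $2,222.
Difference: |$3,028 − $2,222| = $806.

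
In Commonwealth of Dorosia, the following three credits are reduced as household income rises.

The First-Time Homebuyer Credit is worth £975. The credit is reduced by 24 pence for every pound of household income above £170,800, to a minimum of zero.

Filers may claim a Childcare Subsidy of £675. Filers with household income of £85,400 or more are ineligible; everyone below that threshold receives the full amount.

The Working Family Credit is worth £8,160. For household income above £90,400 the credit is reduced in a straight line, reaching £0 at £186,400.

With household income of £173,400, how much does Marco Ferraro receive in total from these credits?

£1,456

First-Time Homebuyer Credit: 24% of the £2,600 excess over £170,800 is £624; credit = £975 − £624 = £351.
Childcare Subsidy: £173,400 meets or exceeds the £85,400 cutoff, so the credit is £0.
Working Family Credit: £173,400 is £83,000 into a £96,000 phase-out range, leaving 13,000/96,000 of the credit: £8,160 × 13,000/96,000 = £1,105.
Total: £351 + £0 + £1,105 = £1,456.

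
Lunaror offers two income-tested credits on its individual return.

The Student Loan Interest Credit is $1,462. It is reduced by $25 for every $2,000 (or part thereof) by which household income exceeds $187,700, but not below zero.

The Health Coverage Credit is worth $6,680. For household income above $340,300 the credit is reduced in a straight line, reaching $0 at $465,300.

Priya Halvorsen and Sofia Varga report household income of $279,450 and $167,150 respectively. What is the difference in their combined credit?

Priya ($279,450): Student Loan Interest Credit: income exceeds $187,700 by $91,750, which is 46 full-or-partial $2,000 increments; reduction = 46 × $25 = $1,150, leaving $312. Health Coverage Credit: $279,450 is at or below the $340,300 threshold, so the full $6,680 applies. total $312 + $6,680 = $6,992
Sofia ($167,150): Student Loan Interest Credit: $167,150 is at or below the $187,700 threshold, so the full $1,462 applies. Health Coverage Credit: $167,150 is at or below the $340,300 threshold, so the full $6,680 applies. total $1,462 + $6,680 = $8,142
Difference: |$6,992 − $8,142| = $1,150.

$1,150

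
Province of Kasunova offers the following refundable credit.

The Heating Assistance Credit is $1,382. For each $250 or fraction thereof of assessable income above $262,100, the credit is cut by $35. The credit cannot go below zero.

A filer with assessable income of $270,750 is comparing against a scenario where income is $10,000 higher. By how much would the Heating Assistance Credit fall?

At $270,750 — income exceeds $262,100 by $8,650, which is 35 full-or-partial $250 increments; reduction = 35 × $35 = $1,225, leaving $157.
At $280,750 — income exceeds $262,100 by $18,650 → 75 increments × $35 = $2,625 ≥ base, so the credit is $0.
Lost: $157 − $0 = $157.

$157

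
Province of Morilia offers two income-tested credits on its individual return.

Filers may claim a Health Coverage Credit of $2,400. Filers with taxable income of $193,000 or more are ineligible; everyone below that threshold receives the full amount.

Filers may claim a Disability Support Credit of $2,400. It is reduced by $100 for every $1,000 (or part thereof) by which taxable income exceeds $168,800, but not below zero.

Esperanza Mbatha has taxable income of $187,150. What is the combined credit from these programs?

$2,900

Health Coverage Credit: $187,150 is below the $193,000 cutoff, so the full $2,400 applies.
Disability Support Credit: income exceeds $168,800 by $18,350, which is 19 full-or-partial $1,000 increments; reduction = 19 × $100 = $1,900, leaving $500.
Total: $2,400 + $500 = $2,900.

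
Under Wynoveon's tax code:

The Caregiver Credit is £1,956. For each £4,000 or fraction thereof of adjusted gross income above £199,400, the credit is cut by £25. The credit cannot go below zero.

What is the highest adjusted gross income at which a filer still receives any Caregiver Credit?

£511,400

After 78 increments the reduction is 78 × £25 = £1,950, leaving £6; one more increment wipes it out. Increment 78 ends at excess 78 × £4,000 = £312,000, so the highest qualifying income is £199,400 + £312,000 = £511,400.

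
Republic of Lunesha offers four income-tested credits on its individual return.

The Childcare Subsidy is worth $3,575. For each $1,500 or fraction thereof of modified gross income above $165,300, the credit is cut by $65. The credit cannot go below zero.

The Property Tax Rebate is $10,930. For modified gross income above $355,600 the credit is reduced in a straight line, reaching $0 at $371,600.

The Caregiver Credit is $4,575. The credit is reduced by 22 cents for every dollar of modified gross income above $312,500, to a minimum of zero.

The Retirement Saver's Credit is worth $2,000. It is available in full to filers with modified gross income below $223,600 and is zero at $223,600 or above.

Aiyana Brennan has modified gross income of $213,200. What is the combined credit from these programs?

Childcare Subsidy: income exceeds $165,300 by $47,900, which is 32 full-or-partial $1,500 increments; reduction = 32 × $65 = $2,080, leaving $1,495.
Property Tax Rebate: $213,200 is at or below the $355,600 threshold, so the full $10,930 applies.
Caregiver Credit: $213,200 is at or below the $312,500 threshold, so the full $4,575 applies.
Retirement Saver's Credit: $213,200 is below the $223,600 cutoff, so the full $2,000 applies.
Total: $1,495 + $10,930 + $4,575 + $2,000 = $19,000.

$19,000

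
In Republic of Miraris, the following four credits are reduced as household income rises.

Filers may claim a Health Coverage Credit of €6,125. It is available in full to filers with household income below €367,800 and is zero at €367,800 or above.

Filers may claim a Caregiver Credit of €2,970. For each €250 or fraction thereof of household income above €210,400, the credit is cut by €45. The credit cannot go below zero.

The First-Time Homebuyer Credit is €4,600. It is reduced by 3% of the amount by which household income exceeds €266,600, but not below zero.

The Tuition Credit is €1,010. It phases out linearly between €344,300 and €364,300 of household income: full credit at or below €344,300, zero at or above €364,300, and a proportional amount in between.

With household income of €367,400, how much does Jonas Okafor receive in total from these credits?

€7,701

Health Coverage Credit: €367,400 is below the €367,800 cutoff, so the full €6,125 applies.
Caregiver Credit: income exceeds €210,400 by €157,000 → 628 increments × €45 = €28,260 ≥ base, so the credit is €0.
First-Time Homebuyer Credit: 3% of the €100,800 excess over €266,600 is €3,024; credit = €4,600 − €3,024 = €1,576.
Tuition Credit: €367,400 is at or above €364,300, so the credit is €0.
Total: €6,125 + €0 + €1,576 + €0 = €7,701.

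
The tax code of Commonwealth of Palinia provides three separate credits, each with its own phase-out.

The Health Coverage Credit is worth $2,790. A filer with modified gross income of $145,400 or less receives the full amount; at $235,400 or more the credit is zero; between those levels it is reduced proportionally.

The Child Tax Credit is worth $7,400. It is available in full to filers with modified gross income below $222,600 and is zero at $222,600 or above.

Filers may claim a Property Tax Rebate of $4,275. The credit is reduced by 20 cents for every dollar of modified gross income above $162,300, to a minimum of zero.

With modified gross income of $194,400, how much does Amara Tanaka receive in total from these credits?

$8,671

Health Coverage Credit: $194,400 is $49,000 into a $90,000 phase-out range, leaving 41,000/90,000 of the credit: $2,790 × 41,000/90,000 = $1,271.
Child Tax Credit: $194,400 is below the $222,600 cutoff, so the full $7,400 applies.
Property Tax Rebate: 20% of the $32,100 excess over $162,300 is $6,420 ≥ base, so the credit is $0.
Total: $1,271 + $7,400 + $0 = $8,671.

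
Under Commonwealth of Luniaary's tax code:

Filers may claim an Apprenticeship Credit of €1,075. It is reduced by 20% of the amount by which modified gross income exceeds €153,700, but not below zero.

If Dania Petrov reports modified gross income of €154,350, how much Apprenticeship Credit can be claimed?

€945

Apprenticeship Credit: 20% of the €650 excess over €153,700 is €130; credit = €1,075 − €130 = €945.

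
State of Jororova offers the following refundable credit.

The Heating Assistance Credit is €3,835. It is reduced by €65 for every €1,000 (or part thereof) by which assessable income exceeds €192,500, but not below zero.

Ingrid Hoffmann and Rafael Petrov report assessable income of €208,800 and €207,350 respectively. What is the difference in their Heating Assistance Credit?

Ingrid (€208,800): Heating Assistance Credit: income exceeds €192,500 by €16,300, which is 17 full-or-partial €1,000 increments; reduction = 17 × €65 = €1,105, leaving €2,730.
Rafael (€207,350): Heating Assistance Credit: income exceeds €192,500 by €14,850, which is 15 full-or-partial €1,000 increments; reduction = 15 × €65 = €975, leaving €2,860.
Difference: |€2,730 − €2,860| = €130.

€130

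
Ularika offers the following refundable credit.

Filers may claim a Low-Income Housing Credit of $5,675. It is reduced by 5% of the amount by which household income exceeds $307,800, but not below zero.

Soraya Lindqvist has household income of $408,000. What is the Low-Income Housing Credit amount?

$665

Low-Income Housing Credit: 5% of the $100,200 excess over $307,800 is $5,010; credit = $5,675 − $5,010 = $665.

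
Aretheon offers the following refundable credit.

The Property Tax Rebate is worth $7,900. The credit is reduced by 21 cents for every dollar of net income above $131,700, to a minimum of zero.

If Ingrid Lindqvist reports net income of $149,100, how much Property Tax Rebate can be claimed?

$4,246

Property Tax Rebate: 21% of the $17,400 excess over $131,700 is $3,654; credit = $7,900 − $3,654 = $4,246.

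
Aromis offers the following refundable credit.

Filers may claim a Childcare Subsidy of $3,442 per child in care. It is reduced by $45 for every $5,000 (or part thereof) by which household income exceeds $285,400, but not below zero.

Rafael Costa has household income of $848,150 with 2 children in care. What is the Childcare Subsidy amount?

Childcare Subsidy: base = 2 × $3,442 = $6,884. income exceeds $285,400 by $562,750, which is 113 full-or-partial $5,000 increments; reduction = 113 × $45 = $5,085, leaving $1,799.

$1,799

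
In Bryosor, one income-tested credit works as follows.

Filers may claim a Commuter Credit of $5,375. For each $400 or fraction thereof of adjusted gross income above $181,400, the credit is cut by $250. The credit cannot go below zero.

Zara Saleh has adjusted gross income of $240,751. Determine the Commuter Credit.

$0

Commuter Credit: income exceeds $181,400 by $59,351 → 149 increments × $250 = $37,250 ≥ base, so the credit is $0.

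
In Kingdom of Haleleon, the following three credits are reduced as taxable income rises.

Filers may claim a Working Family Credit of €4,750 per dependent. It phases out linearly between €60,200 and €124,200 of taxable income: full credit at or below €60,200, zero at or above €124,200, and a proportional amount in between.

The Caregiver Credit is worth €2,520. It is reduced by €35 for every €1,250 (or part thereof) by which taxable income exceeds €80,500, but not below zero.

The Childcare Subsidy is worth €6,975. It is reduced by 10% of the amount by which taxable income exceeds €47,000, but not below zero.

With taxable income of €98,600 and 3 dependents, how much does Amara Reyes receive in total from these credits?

Working Family Credit: base = 3 × €4,750 = €14,250. €98,600 is €38,400 into a €64,000 phase-out range, leaving 25,600/64,000 of the credit: €14,250 × 25,600/64,000 = €5,700.
Caregiver Credit: income exceeds €80,500 by €18,100, which is 15 full-or-partial €1,250 increments; reduction = 15 × €35 = €525, leaving €1,995.
Childcare Subsidy: 10% of the €51,600 excess over €47,000 is €5,160; credit = €6,975 − €5,160 = €1,815.
Total: €5,700 + €1,995 + €1,815 = €9,510.

€9,510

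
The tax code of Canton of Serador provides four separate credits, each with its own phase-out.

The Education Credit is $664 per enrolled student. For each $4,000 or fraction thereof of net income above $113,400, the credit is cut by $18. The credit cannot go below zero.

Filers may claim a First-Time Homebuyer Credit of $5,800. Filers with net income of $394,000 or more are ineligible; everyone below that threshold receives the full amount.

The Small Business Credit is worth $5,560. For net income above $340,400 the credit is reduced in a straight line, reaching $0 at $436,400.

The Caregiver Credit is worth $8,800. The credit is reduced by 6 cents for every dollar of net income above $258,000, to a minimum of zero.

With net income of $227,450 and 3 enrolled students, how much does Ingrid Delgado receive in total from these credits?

$21,630

Education Credit: base = 3 × $664 = $1,992. income exceeds $113,400 by $114,050, which is 29 full-or-partial $4,000 increments; reduction = 29 × $18 = $522, leaving $1,470.
First-Time Homebuyer Credit: $227,450 is below the $394,000 cutoff, so the full $5,800 applies.
Small Business Credit: $227,450 is at or below the $340,400 threshold, so the full $5,560 applies.
Caregiver Credit: $227,450 is at or below the $258,000 threshold, so the full $8,800 applies.
Total: $1,470 + $5,800 + $5,560 + $8,800 = $21,630.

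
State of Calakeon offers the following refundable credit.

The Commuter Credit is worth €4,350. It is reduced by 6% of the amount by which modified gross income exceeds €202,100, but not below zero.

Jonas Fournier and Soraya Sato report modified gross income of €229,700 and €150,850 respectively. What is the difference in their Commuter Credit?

Jonas (€229,700): Commuter Credit: 6% of the €27,600 excess over €202,100 is €1,656; credit = €4,350 − €1,656 = €2,694.
Soraya (€150,850): Commuter Credit: €150,850 is at or below the €202,100 threshold, so the full €4,350 applies.
Difference: |€2,694 − €4,350| = €1,656.

€1,656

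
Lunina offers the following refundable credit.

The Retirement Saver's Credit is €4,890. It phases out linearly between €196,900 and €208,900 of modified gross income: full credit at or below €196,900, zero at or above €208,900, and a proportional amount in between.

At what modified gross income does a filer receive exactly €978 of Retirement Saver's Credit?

€978 is 978/4,890 of the full €4,890, so 3,912/4,890 of the €12,000 range has been used: income = €196,900 + €12,000 × 3,912/4,890 = €206,500.

€206,500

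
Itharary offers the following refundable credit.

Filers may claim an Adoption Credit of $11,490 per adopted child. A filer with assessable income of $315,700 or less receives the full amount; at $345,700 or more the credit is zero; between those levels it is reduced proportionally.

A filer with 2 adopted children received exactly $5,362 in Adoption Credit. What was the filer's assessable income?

Full credit = 2 × $11,490 = $22,980.
$5,362 is 5,362/22,980 of the full $22,980, so 17,618/22,980 of the $30,000 range has been used: income = $315,700 + $30,000 × 17,618/22,980 = $338,700.

$338,700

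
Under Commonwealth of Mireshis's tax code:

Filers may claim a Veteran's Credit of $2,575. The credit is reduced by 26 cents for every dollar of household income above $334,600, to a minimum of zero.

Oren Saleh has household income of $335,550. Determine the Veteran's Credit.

Veteran's Credit: 26% of the $950 excess over $334,600 is $247; credit = $2,575 − $247 = $2,328.

$2,328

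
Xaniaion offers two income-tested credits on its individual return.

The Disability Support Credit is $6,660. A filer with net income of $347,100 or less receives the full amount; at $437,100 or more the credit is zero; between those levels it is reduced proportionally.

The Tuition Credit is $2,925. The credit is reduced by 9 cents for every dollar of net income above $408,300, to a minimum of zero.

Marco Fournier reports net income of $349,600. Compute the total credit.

Disability Support Credit: $349,600 is $2,500 into a $90,000 phase-out range, leaving 87,500/90,000 of the credit: $6,660 × 87,500/90,000 = $6,475.
Tuition Credit: $349,600 is at or below the $408,300 threshold, so the full $2,925 applies.
Total: $6,475 + $2,925 = $9,400.

$9,400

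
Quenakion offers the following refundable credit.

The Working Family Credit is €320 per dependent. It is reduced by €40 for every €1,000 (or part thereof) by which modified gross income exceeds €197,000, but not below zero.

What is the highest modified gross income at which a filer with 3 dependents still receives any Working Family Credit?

€220,000

Full credit = 3 × €320 = €960.
After 23 increments the reduction is 23 × €40 = €920, leaving €40; one more increment wipes it out. Increment 23 ends at excess 23 × €1,000 = €23,000, so the highest qualifying income is €197,000 + €23,000 = €220,000.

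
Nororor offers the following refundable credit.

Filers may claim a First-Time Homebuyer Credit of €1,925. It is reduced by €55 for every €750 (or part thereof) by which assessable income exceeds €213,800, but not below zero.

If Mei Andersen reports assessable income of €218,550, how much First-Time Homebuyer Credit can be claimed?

First-Time Homebuyer Credit: income exceeds €213,800 by €4,750, which is 7 full-or-partial €750 increments; reduction = 7 × €55 = €385, leaving €1,540.

€1,540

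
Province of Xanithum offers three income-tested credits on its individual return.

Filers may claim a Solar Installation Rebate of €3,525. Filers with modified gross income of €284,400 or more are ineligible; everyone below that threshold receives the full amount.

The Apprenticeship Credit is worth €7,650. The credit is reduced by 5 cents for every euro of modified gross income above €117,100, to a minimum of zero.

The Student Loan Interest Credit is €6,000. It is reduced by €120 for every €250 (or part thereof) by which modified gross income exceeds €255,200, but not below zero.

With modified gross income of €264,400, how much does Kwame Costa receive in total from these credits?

Solar Installation Rebate: €264,400 is below the €284,400 cutoff, so the full €3,525 applies.
Apprenticeship Credit: 5% of the €147,300 excess over €117,100 is €7,365; credit = €7,650 − €7,365 = €285.
Student Loan Interest Credit: income exceeds €255,200 by €9,200, which is 37 full-or-partial €250 increments; reduction = 37 × €120 = €4,440, leaving €1,560.
Total: €3,525 + €285 + €1,560 = €5,370.

€5,370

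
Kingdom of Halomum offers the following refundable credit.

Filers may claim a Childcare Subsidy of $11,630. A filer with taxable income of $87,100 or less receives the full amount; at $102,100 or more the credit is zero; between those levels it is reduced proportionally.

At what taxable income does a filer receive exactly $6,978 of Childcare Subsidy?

$6,978 is 6,978/11,630 of the full $11,630, so 4,652/11,630 of the $15,000 range has been used: income = $87,100 + $15,000 × 4,652/11,630 = $93,100.

$93,100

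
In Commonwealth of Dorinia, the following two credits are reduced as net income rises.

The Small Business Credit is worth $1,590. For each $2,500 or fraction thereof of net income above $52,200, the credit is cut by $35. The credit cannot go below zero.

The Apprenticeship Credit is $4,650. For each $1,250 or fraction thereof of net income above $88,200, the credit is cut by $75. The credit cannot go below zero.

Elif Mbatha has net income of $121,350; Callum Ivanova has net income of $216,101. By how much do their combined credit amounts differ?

Elif ($121,350): Small Business Credit: income exceeds $52,200 by $69,150, which is 28 full-or-partial $2,500 increments; reduction = 28 × $35 = $980, leaving $610. Apprenticeship Credit: income exceeds $88,200 by $33,150, which is 27 full-or-partial $1,250 increments; reduction = 27 × $75 = $2,025, leaving $2,625. total $610 + $2,625 = $3,235
Callum ($216,101): Small Business Credit: income exceeds $52,200 by $163,901 → 66 increments × $35 = $2,310 ≥ base, so the credit is $0. Apprenticeship Credit: income exceeds $88,200 by $127,901 → 103 increments × $75 = $7,725 ≥ base, so the credit is $0. total $0 + $0 = $0
Difference: |$3,235 − $0| = $3,235.

$3,235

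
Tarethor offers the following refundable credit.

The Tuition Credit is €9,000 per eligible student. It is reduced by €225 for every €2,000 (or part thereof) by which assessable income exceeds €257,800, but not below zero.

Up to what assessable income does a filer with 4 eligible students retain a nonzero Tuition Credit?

€575,800

Full credit = 4 × €9,000 = €36,000.
After 159 increments the reduction is 159 × €225 = €35,775, leaving €225; one more increment wipes it out. Increment 159 ends at excess 159 × €2,000 = €318,000, so the highest qualifying income is €257,800 + €318,000 = €575,800.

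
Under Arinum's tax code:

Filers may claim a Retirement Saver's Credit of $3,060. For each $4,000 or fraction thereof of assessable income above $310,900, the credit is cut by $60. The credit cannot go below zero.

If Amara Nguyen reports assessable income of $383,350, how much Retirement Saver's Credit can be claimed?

$1,920

Retirement Saver's Credit: income exceeds $310,900 by $72,450, which is 19 full-or-partial $4,000 increments; reduction = 19 × $60 = $1,140, leaving $1,920.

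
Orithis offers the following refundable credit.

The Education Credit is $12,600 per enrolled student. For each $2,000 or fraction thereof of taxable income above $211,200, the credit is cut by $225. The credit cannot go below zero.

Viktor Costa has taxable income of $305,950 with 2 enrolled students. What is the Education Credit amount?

Education Credit: base = 2 × $12,600 = $25,200. income exceeds $211,200 by $94,750, which is 48 full-or-partial $2,000 increments; reduction = 48 × $225 = $10,800, leaving $14,400.

$14,400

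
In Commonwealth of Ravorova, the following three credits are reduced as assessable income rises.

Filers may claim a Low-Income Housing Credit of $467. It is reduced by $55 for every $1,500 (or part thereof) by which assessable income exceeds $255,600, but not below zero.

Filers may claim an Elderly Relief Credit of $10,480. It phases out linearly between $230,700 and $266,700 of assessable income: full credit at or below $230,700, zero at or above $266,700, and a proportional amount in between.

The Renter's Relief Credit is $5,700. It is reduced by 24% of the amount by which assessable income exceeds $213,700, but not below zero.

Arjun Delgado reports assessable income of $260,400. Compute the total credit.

Low-Income Housing Credit: income exceeds $255,600 by $4,800, which is 4 full-or-partial $1,500 increments; reduction = 4 × $55 = $220, leaving $247.
Elderly Relief Credit: $260,400 is $29,700 into a $36,000 phase-out range, leaving 6,300/36,000 of the credit: $10,480 × 6,300/36,000 = $1,834.
Renter's Relief Credit: 24% of the $46,700 excess over $213,700 is $11,208 ≥ base, so the credit is $0.
Total: $247 + $1,834 + $0 = $2,081.

$2,081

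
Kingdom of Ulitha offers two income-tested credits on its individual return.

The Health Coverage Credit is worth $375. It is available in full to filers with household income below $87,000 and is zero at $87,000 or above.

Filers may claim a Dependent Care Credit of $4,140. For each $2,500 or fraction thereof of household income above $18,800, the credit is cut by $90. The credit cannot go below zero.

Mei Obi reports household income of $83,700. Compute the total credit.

$2,175

Health Coverage Credit: $83,700 is below the $87,000 cutoff, so the full $375 applies.
Dependent Care Credit: income exceeds $18,800 by $64,900, which is 26 full-or-partial $2,500 increments; reduction = 26 × $90 = $2,340, leaving $1,800.
Total: $375 + $1,800 = $2,175.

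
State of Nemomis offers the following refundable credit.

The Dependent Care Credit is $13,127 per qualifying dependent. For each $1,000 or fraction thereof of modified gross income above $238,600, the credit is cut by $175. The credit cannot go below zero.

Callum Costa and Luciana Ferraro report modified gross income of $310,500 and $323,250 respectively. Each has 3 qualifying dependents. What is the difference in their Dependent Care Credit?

Callum ($310,500): Dependent Care Credit: base = 3 × $13,127 = $39,381. income exceeds $238,600 by $71,900, which is 72 full-or-partial $1,000 increments; reduction = 72 × $175 = $12,600, leaving $26,781.
Luciana ($323,250): Dependent Care Credit: base = 3 × $13,127 = $39,381. income exceeds $238,600 by $84,650, which is 85 full-or-partial $1,000 increments; reduction = 85 × $175 = $14,875, leaving $24,506.
Difference: |$26,781 − $24,506| = $2,275.

$2,275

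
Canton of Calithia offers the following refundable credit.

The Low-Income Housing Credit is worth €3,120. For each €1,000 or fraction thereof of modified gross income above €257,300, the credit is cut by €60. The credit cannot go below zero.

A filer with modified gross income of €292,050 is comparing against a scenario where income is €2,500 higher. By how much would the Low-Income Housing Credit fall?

€180

At €292,050 — income exceeds €257,300 by €34,750, which is 35 full-or-partial €1,000 increments; reduction = 35 × €60 = €2,100, leaving €1,020.
At €294,550 — income exceeds €257,300 by €37,250, which is 38 full-or-partial €1,000 increments; reduction = 38 × €60 = €2,280, leaving €840.
Lost: €1,020 − €840 = €180.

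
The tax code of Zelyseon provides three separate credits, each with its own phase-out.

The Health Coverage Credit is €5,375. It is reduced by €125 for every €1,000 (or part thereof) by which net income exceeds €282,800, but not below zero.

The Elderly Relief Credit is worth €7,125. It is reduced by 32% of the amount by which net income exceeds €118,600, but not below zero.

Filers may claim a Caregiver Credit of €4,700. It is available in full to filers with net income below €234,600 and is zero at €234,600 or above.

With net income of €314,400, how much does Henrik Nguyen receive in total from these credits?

Health Coverage Credit: income exceeds €282,800 by €31,600, which is 32 full-or-partial €1,000 increments; reduction = 32 × €125 = €4,000, leaving €1,375.
Elderly Relief Credit: 32% of the €195,800 excess over €118,600 is €62,656 ≥ base, so the credit is €0.
Caregiver Credit: €314,400 meets or exceeds the €234,600 cutoff, so the credit is €0.
Total: €1,375 + €0 + €0 = €1,375.

€1,375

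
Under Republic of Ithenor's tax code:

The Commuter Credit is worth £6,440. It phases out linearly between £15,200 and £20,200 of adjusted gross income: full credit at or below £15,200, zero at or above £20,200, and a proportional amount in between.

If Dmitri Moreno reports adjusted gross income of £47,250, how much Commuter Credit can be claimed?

Commuter Credit: £47,250 is at or above £20,200, so the credit is £0.

£0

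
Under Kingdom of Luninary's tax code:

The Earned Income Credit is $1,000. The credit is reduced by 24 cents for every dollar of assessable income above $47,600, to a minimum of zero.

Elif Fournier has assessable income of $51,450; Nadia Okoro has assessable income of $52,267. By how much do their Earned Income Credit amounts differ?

$76

Elif ($51,450): Earned Income Credit: 24% of the $3,850 excess over $47,600 is $924; credit = $1,000 − $924 = $76.
Nadia ($52,267): Earned Income Credit: 24% of the $4,667 excess over $47,600 is $1,120.08 ≥ base, so the credit is $0.
Difference: |$76 − $0| = $76.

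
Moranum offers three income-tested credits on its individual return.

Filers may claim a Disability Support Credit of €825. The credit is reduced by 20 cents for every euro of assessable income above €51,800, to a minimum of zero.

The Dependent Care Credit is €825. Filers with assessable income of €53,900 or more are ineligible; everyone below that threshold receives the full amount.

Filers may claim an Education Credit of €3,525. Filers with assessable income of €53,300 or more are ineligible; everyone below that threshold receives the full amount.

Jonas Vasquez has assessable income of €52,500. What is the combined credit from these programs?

€5,035

Disability Support Credit: 20% of the €700 excess over €51,800 is €140; credit = €825 − €140 = €685.
Dependent Care Credit: €52,500 is below the €53,900 cutoff, so the full €825 applies.
Education Credit: €52,500 is below the €53,300 cutoff, so the full €3,525 applies.
Total: €685 + €825 + €3,525 = €5,035.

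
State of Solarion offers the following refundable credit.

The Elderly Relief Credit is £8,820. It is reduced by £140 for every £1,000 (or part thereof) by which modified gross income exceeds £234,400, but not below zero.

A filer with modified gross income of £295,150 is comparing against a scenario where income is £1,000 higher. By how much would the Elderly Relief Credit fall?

£140

At £295,150 — income exceeds £234,400 by £60,750, which is 61 full-or-partial £1,000 increments; reduction = 61 × £140 = £8,540, leaving £280.
At £296,150 — income exceeds £234,400 by £61,750, which is 62 full-or-partial £1,000 increments; reduction = 62 × £140 = £8,680, leaving £140.
Lost: £280 − £140 = £140.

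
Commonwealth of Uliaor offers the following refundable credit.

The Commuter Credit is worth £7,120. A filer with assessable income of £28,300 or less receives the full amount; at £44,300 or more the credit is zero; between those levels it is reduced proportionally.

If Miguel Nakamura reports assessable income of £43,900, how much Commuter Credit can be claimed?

Commuter Credit: £43,900 is £15,600 into a £16,000 phase-out range, leaving 400/16,000 of the credit: £7,120 × 400/16,000 = £178.

£178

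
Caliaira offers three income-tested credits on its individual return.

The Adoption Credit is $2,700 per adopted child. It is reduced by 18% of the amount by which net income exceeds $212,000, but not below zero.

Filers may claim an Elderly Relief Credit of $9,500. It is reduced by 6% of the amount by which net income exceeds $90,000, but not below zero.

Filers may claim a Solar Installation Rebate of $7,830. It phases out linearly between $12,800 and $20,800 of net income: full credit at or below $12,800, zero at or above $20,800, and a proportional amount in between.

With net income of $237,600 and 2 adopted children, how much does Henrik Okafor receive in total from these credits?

$1,436

Adoption Credit: base = 2 × $2,700 = $5,400. 18% of the $25,600 excess over $212,000 is $4,608; credit = $5,400 − $4,608 = $792.
Elderly Relief Credit: 6% of the $147,600 excess over $90,000 is $8,856; credit = $9,500 − $8,856 = $644.
Solar Installation Rebate: $237,600 is at or above $20,800, so the credit is $0.
Total: $792 + $644 + $0 = $1,436.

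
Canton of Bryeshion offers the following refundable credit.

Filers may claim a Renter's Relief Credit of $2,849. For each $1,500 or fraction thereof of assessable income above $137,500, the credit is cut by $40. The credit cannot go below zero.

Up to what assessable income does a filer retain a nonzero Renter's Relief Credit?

$244,000

After 71 increments the reduction is 71 × $40 = $2,840, leaving $9; one more increment wipes it out. Increment 71 ends at excess 71 × $1,500 = $106,500, so the highest qualifying income is $137,500 + $106,500 = $244,000.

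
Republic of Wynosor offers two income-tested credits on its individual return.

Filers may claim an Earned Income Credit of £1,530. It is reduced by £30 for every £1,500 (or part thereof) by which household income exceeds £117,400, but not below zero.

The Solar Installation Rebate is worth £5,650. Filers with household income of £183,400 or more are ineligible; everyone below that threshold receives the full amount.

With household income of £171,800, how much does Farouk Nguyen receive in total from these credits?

£6,070

Earned Income Credit: income exceeds £117,400 by £54,400, which is 37 full-or-partial £1,500 increments; reduction = 37 × £30 = £1,110, leaving £420.
Solar Installation Rebate: £171,800 is below the £183,400 cutoff, so the full £5,650 applies.
Total: £420 + £5,650 = £6,070.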